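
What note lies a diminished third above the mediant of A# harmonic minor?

Eb

The mediant of A# harmonic minor is C#.
A diminished third (2 semitones) above C# lands on the letter E, giving Eb.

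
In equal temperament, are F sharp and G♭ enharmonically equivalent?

Yes

F# is pitch class 6; Gb is pitch class 6.
All spellings map to pitch class 6, so they are enharmonically equivalent.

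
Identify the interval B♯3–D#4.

minor third

Counting letters B–C–D gives a third.
B#→D# = 3 semitones, 1 narrower than the major third (4), so minor.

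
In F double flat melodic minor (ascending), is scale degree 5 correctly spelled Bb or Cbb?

Cbb

Each scale degree takes a distinct letter name. Degree 5 of a scale on F must use the letter C.
Cbb and Bb are enharmonically the same pitch, but only Cbb uses the letter C, so it is the correct spelling here.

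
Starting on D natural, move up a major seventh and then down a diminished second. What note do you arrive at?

A major seventh up from D is C# (letter C, 11 semitones up).
A diminished second down from C# is B## (letter B, 0 semitones down).

B##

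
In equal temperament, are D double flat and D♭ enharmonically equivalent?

No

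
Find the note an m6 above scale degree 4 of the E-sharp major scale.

Scale degree 4 of E# major is A#.
A minor sixth (8 semitones) above A# lands on the letter F, giving F#.

F#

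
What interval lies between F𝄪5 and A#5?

minor third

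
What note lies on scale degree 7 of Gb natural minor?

The Gb natural minor scale runs Gb Ab Bbb Cb Db Ebb Fb.
Degree 7 is Fb.

Fb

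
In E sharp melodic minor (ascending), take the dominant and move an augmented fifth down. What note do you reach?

E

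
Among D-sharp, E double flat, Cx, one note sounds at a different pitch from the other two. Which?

In 12-tone equal temperament, enharmonic equivalents share a pitch class. D# is pitch class 3; Ebb is pitch class 2; C## is pitch class 2.
Ebb and C## share pitch class 2, while D# is pitch class 3.

D#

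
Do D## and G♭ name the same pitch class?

D## is pitch class 4; Gb is pitch class 6.
The pitch classes differ (4 vs. 6), so they are not enharmonic equivalents.

No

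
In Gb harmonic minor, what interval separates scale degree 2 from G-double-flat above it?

Scale degree 2 of Gb harmonic minor is Ab.
Ab up to Gbb: letters A→G make it a seventh; 9 semitones makes it diminished.

diminished seventh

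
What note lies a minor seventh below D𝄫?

Ebb

A seventh below D lands on the letter E.
A minor seventh spans 10 semitones, so Dbb moves to pitch class 2. On the letter E that is Ebb.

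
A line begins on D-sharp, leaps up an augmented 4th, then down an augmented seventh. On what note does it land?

A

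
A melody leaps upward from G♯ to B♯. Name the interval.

Counting letters G–A–B gives a third.
G#→B# = 4 semitones, exactly the major third.

major third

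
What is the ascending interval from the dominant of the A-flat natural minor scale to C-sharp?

The dominant of Ab natural minor is Eb.
Eb up to C#: letters E→C make it a sixth; 10 semitones makes it augmented.

augmented sixth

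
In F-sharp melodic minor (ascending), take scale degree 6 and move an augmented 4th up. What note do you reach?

Scale degree 6 of F# melodic minor (ascending) is D#.
An augmented fourth (6 semitones) above D# lands on the letter G, giving G##.

G##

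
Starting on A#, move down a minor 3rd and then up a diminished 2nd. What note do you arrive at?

A minor third down from A# is F## (letter F, 3 semitones down).
A diminished second up from F## is G (letter G, 0 semitones up).

G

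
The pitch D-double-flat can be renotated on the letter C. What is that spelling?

C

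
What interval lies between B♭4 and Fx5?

The letter names run B→F, a span of 4 letter steps, so the interval is some kind of fifth.
Bb to F## is 9 semitones. A perfect fifth is 7, so 9 makes it doubly augmented.

doubly augmented fifth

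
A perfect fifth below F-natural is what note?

Bb

F down a perfect fifth is Bb, so the target letter is B.
From F, a perfect fifth is 7 semitones down: Bb.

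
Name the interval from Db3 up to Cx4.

The letter names run D→C, a span of 6 letter steps, so the interval is some kind of seventh.
Db to C## is 13 semitones. A major seventh is 11, so 13 makes it doubly augmented.

doubly augmented seventh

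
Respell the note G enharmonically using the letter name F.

F##

Plain F sits 2 semitones below G, so on the letter F the same pitch needs a double sharp: F##.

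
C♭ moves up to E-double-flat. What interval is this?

Counting letters C–D–E gives a third.
Cb→Ebb = 3 semitones, 1 narrower than the major third (4), so minor.

minor third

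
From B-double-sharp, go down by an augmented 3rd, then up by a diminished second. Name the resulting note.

Ab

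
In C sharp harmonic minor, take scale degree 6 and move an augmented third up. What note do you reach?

C##

Scale degree 6 of C# harmonic minor is A.
An augmented third (5 semitones) above A lands on the letter C, giving C##.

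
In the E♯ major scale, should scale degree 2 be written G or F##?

Each scale degree takes a distinct letter name. Degree 2 of a scale on E must use the letter F.
F## and G are enharmonically the same pitch, but only F## uses the letter F, so it is the correct spelling here.

F##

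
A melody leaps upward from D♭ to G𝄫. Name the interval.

diminished fourth

The letter names run D→G, a span of 3 letter steps, so the interval is some kind of fourth.
Db to Gbb is 4 semitones. A perfect fourth is 5, so 4 makes it diminished.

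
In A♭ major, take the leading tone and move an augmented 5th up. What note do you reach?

The leading tone of Ab major is G.
An augmented fifth (8 semitones) above G lands on the letter D, giving D#.

D#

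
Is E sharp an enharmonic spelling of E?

E# is pitch class 5; E is pitch class 4.
The pitch classes differ (5 vs. 4), so they are not enharmonic equivalents.

No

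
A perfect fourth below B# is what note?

B down a perfect fourth is F#, so the target letter is F.
From B#, a perfect fourth is 5 semitones down: F##.

F##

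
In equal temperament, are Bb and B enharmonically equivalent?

Two spellings are enharmonically equivalent only if they share a pitch class.
Here Bb → 10, B → 11; 10 ≠ 11, so they are not.

No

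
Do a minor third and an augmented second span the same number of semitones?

Yes

A minor third spans 3 semitones; an augmented second spans 3.
They are enharmonically equivalent.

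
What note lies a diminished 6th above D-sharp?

Bb

D up a major sixth is B, so the target letter is B.
From D#, a diminished sixth is 7 semitones up: Bb.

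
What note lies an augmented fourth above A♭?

A up a perfect fourth is D, so the target letter is D.
From Ab, an augmented fourth is 6 semitones up: D.

D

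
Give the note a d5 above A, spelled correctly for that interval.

A up a perfect fifth is E, so the target letter is E.
From A, a diminished fifth is 6 semitones up: Eb.

Eb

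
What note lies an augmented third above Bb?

D#

B up a major third is D#, so the target letter is D.
From Bb, an augmented third is 5 semitones up: D#.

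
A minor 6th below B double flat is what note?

Db

A sixth below B lands on the letter D.
A minor sixth spans 8 semitones, so Bbb moves to pitch class 1. On the letter D that is Db.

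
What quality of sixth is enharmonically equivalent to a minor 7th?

A minor seventh spans 10 semitones.
A sixth spanning 10 semitones is augmented (the major sixth is 9).

augmented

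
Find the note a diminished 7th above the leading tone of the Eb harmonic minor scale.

The leading tone of Eb harmonic minor is D.
A diminished seventh (9 semitones) above D lands on the letter C, giving Cb.

Cb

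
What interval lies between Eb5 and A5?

Counting letters E–F–G–A gives a fourth.
Eb→A = 6 semitones, 1 wider than the perfect fourth (5), so augmented.

augmented fourth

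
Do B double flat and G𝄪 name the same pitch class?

Yes

Bbb is pitch class 9; G## is pitch class 9.
All spellings map to pitch class 9, so they are enharmonically equivalent.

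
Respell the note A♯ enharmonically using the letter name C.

Cbb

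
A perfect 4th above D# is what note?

G#

D up a perfect fourth is G, so the target letter is G.
From D#, a perfect fourth is 5 semitones up: G#.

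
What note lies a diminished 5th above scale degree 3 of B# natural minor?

A

Scale degree 3 of B# natural minor is D#.
A diminished fifth (6 semitones) above D# lands on the letter A, giving A.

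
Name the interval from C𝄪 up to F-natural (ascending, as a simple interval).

Counting letters C–D–E–F gives a fourth.
C##→F = 3 semitones, 2 narrower than the perfect fourth (5), so doubly diminished.

doubly diminished fourth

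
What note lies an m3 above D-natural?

F

A third above D lands on the letter F.
A minor third spans 3 semitones, so D moves to pitch class 5. On the letter F that is F.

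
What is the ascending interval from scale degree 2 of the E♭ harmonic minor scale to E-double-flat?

Scale degree 2 of Eb harmonic minor is F.
F up to Ebb: letters F→E make it a seventh; 9 semitones makes it diminished.

diminished seventh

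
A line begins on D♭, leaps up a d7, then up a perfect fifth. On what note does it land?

A diminished seventh up from Db is Cbb (letter C, 9 semitones up).
A perfect fifth up from Cbb is Gbb (letter G, 7 semitones up).

Gbb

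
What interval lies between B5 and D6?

minor third

Counting letters B–C–D gives a third.
B→D = 3 semitones, 1 narrower than the major third (4), so minor.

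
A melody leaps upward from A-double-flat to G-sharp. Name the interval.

Counting letters A–B–C–D–E–F–G gives a seventh.
Abb→G# = 13 semitones, 2 wider than the major seventh (11), so doubly augmented.

doubly augmented seventh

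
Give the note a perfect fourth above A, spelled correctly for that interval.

A fourth above A lands on the letter D.
A perfect fourth spans 5 semitones, so A moves to pitch class 2. On the letter D that is D.

D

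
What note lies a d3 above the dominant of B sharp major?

The dominant of B# major is F##.
A diminished third (2 semitones) above F## lands on the letter A, giving A.

A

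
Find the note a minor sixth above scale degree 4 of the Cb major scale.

Scale degree 4 of Cb major is Fb.
A minor sixth (8 semitones) above Fb lands on the letter D, giving Dbb.

Dbb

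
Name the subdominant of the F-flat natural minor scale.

Degree 4 takes the letter 3 steps above F, which is B.
In natural minor, degree 4 sits 5 semitones above the tonic. Fb + 5 semitones is pitch class 9, spelled on B as Bbb.

Bbb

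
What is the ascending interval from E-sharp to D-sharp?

minor seventh

The letter names run E→D, a span of 6 letter steps, so the interval is some kind of seventh.
E# to D# is 10 semitones. A major seventh is 11, so 10 makes it minor.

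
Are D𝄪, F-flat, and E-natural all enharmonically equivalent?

Yes

D## = pitch class 4 and Fb = pitch class 4 and E = pitch class 4 — the same pitch class, so they are enharmonic equivalents.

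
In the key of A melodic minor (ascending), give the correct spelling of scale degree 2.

The A melodic minor (ascending) scale runs A B C D E F# G#.
Degree 2 is B.

B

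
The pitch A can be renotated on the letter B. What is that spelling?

Bbb

Plain B sits 2 semitones above A, so on the letter B the same pitch needs a double flat: Bbb.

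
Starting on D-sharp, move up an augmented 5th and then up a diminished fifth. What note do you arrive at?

An augmented fifth up from D# is A## (letter A, 8 semitones up).
A diminished fifth up from A## is E# (letter E, 6 semitones up).

E#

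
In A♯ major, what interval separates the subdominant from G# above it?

The subdominant of A# major is D#.
D# up to G#: letters D→G make it a fourth; 5 semitones makes it perfect.

perfect fourth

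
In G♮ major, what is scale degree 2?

A

Degree 2 takes the letter 1 step above G, which is A.
In major, degree 2 sits 2 semitones above the tonic. G + 2 semitones is pitch class 9, spelled on A as A.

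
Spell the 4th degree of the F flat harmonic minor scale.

Bbb

Degree 4 takes the letter 3 steps above F, which is B.
In harmonic minor, degree 4 sits 5 semitones above the tonic. Fb + 5 semitones is pitch class 9, spelled on B as Bbb.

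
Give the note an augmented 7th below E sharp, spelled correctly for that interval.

F

E down a major seventh is F, so the target letter is F.
From E#, an augmented seventh is 12 semitones down: F.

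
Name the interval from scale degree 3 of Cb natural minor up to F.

Scale degree 3 of Cb natural minor is Ebb.
Ebb up to F: letters E→F make it a second; 3 semitones makes it augmented.

augmented second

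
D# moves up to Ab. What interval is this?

The letter names run D→A, a span of 4 letter steps, so the interval is some kind of fifth.
D# to Ab is 5 semitones. A perfect fifth is 7, so 5 makes it doubly diminished.

doubly diminished fifth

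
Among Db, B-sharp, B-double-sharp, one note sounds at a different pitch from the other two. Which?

B#

In 12-tone equal temperament, enharmonic equivalents share a pitch class. Db is pitch class 1; B# is pitch class 0; B## is pitch class 1.
Db and B## share pitch class 1, while B# is pitch class 0.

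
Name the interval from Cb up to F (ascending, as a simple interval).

augmented fourth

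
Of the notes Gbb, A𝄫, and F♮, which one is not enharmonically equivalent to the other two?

Abb

In 12-tone equal temperament, enharmonic equivalents share a pitch class. Gbb is pitch class 5; Abb is pitch class 7; F is pitch class 5.
Gbb and F share pitch class 5, while Abb is pitch class 7.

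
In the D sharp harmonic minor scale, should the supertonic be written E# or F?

E#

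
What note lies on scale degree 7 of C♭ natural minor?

The Cb natural minor scale runs Cb Db Ebb Fb Gb Abb Bbb.
Degree 7 is Bbb.

Bbb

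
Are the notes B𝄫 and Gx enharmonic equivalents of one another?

Yes

Bbb = pitch class 9 and G## = pitch class 9 — the same pitch class, so they are enharmonic equivalents.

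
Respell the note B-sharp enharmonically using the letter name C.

B# is pitch class 0. The letter C alone is pitch class 0.
Pitch class 0 on C needs no accidental: C.

C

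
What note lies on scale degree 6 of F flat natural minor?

Dbb

The Fb natural minor scale runs Fb Gb Abb Bbb Cb Dbb Ebb.
Degree 6 is Dbb.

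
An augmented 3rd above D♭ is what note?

A third above D lands on the letter F.
An augmented third spans 5 semitones, so Db moves to pitch class 6. On the letter F that is F#.

F#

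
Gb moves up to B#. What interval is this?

doubly augmented third

The letter names run G→B, a span of 2 letter steps, so the interval is some kind of third.
Gb to B# is 6 semitones. A major third is 4, so 6 makes it doubly augmented.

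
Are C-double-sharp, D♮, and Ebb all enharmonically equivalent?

C## is pitch class 2; D is pitch class 2; Ebb is pitch class 2.
All spellings map to pitch class 2, so they are enharmonically equivalent.

Yes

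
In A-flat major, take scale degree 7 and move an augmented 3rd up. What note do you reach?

B#

Scale degree 7 of Ab major is G.
An augmented third (5 semitones) above G lands on the letter B, giving B#.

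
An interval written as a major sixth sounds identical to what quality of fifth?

doubly augmented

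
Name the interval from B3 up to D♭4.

diminished third

The letter names run B→D, a span of 2 letter steps, so the interval is some kind of third.
B to Db is 2 semitones. A major third is 4, so 2 makes it diminished.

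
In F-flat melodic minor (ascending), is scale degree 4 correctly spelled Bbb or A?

Bbb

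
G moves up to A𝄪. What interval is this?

doubly augmented second

Counting letters G–A gives a second.
G→A## = 4 semitones, 2 wider than the major second (2), so doubly augmented.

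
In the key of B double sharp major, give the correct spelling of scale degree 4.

E##

Degree 4 takes the letter 3 steps above B, which is E.
In major, degree 4 sits 5 semitones above the tonic. B## + 5 semitones is pitch class 6, spelled on E as E##.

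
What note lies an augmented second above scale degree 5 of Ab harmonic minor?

F#

Scale degree 5 of Ab harmonic minor is Eb.
An augmented second (3 semitones) above Eb lands on the letter F, giving F#.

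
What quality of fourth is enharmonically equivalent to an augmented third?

An augmented third spans 5 semitones.
A fourth spanning 5 semitones is perfect (the perfect fourth is 5).

perfect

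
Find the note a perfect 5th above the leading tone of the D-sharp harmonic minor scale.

The leading tone of D# harmonic minor is C##.
A perfect fifth (7 semitones) above C## lands on the letter G, giving G##.

G##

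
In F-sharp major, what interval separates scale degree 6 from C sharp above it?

minor seventh

Scale degree 6 of F# major is D#.
D# up to C#: letters D→C make it a seventh; 10 semitones makes it minor.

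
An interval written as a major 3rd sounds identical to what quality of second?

doubly augmented

A major third spans 4 semitones.
A second spanning 4 semitones is doubly augmented (the major second is 2).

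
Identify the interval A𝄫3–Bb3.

augmented second

The letter names run A→B, a span of 1 letter step, so the interval is some kind of second.
Abb to Bb is 3 semitones. A major second is 2, so 3 makes it augmented.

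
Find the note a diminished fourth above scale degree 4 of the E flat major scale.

Dbb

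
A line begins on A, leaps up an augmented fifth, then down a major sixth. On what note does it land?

An augmented fifth up from A is E# (letter E, 8 semitones up).
A major sixth down from E# is G# (letter G, 9 semitones down).

G#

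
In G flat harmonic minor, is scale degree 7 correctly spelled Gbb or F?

F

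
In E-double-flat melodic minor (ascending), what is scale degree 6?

Cb

Degree 6 takes the letter 5 steps above E, which is C.
In melodic minor (ascending), degree 6 sits 9 semitones above the tonic. Ebb + 9 semitones is pitch class 11, spelled on C as Cb.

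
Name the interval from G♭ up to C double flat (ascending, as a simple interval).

The letter names run G→C, a span of 3 letter steps, so the interval is some kind of fourth.
Gb to Cbb is 4 semitones. A perfect fourth is 5, so 4 makes it diminished.

diminished fourth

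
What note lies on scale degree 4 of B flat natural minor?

Degree 4 takes the letter 3 steps above B, which is E.
In natural minor, degree 4 sits 5 semitones above the tonic. Bb + 5 semitones is pitch class 3, spelled on E as Eb.

Eb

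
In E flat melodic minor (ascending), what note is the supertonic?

Degree 2 takes the letter 1 step above E, which is F.
In melodic minor (ascending), degree 2 sits 2 semitones above the tonic. Eb + 2 semitones is pitch class 5, spelled on F as F.

F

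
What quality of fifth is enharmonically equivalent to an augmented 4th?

An augmented fourth spans 6 semitones.
A fifth spanning 6 semitones is diminished (the perfect fifth is 7).

diminished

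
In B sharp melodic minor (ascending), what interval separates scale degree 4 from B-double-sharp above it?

augmented fifth

Scale degree 4 of B# melodic minor (ascending) is E#.
E# up to B##: letters E→B make it a fifth; 8 semitones makes it augmented.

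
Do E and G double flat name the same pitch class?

No

E is pitch class 4; Gbb is pitch class 5.
The pitch classes differ (4 vs. 5), so they are not enharmonic equivalents.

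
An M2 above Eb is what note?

F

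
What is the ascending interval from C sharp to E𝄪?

augmented third

The letter names run C→E, a span of 2 letter steps, so the interval is some kind of third.
C# to E## is 5 semitones. A major third is 4, so 5 makes it augmented.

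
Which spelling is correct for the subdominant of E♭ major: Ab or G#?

Ab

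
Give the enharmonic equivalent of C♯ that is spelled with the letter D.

Db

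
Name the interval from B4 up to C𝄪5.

Counting letters B–C gives a second.
B→C## = 3 semitones, 1 wider than the major second (2), so augmented.

augmented second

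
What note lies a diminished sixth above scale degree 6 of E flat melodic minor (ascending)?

Scale degree 6 of Eb melodic minor (ascending) is C.
A diminished sixth (7 semitones) above C lands on the letter A, giving Abb.

Abb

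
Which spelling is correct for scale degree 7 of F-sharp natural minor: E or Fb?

Each scale degree takes a distinct letter name. Degree 7 of a scale on F must use the letter E.
E and Fb are enharmonically the same pitch, but only E uses the letter E, so it is the correct spelling here.

E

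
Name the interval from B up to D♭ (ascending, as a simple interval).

diminished third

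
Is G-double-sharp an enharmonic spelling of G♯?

Two spellings are enharmonically equivalent only if they share a pitch class.
Here G## → 9, G# → 8; 8 ≠ 9, so they are not.

No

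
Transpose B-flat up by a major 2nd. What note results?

C

B up a major second is C#, so the target letter is C.
From Bb, a major second is 2 semitones up: C.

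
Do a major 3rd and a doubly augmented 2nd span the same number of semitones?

A major third spans 4 semitones; a doubly augmented second spans 4.
They are enharmonically equivalent.

Yes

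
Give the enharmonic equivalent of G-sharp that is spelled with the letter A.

Plain A sits 1 semitone above G#, so on the letter A the same pitch needs a flat: Ab.

Ab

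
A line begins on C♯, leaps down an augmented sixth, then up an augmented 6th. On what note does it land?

C#

An augmented sixth down from C# is Eb (letter E, 10 semitones down).
An augmented sixth up from Eb is C# (letter C, 10 semitones up).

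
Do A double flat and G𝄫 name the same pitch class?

Abb is pitch class 7; Gbb is pitch class 5.
The pitch classes differ (7 vs. 5), so they are not enharmonic equivalents.

No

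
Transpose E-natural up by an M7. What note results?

E up a major seventh is D#, so the target letter is D.
From E, a major seventh is 11 semitones up: D#.

D#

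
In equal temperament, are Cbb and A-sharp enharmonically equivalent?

Cbb is pitch class 10; A# is pitch class 10.
All spellings map to pitch class 10, so they are enharmonically equivalent.

Yes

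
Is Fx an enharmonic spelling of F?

No

F## is pitch class 7; F is pitch class 5.
The pitch classes differ (7 vs. 5), so they are not enharmonic equivalents.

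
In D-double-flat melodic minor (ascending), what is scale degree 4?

The Dbb melodic minor (ascending) scale runs Dbb Ebb Fbb Gbb Abb Bbb Cb.
Degree 4 is Gbb.

Gbb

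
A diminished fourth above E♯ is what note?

E up a perfect fourth is A, so the target letter is A.
From E#, a diminished fourth is 4 semitones up: A.

A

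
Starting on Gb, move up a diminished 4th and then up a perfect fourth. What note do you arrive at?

Fbb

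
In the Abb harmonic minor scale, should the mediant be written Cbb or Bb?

Each scale degree takes a distinct letter name. Degree 3 of a scale on A must use the letter C.
Cbb and Bb are enharmonically the same pitch, but only Cbb uses the letter C, so it is the correct spelling here.

Cbb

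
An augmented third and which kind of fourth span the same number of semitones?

perfect

An augmented third spans 5 semitones.
A fourth spanning 5 semitones is perfect (the perfect fourth is 5).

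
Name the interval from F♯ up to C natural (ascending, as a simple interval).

The letter names run F→C, a span of 4 letter steps, so the interval is some kind of fifth.
F# to C is 6 semitones. A perfect fifth is 7, so 6 makes it diminished.

diminished fifth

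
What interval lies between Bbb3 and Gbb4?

minor sixth

Counting letters B–C–D–E–F–G gives a sixth.
Bbb→Gbb = 8 semitones, 1 narrower than the major sixth (9), so minor.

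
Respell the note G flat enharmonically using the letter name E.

E##

Plain E sits 2 semitones below Gb, so on the letter E the same pitch needs a double sharp: E##.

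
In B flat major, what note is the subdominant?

Eb

The Bb major scale runs Bb C D Eb F G A.
Degree 4 is Eb.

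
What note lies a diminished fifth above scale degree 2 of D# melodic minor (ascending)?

B

Scale degree 2 of D# melodic minor (ascending) is E#.
A diminished fifth (6 semitones) above E# lands on the letter B, giving B.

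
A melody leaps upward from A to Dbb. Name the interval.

doubly diminished fourth

The letter names run A→D, a span of 3 letter steps, so the interval is some kind of fourth.
A to Dbb is 3 semitones. A perfect fourth is 5, so 3 makes it doubly diminished.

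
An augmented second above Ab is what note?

B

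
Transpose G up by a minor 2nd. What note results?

A second above G lands on the letter A.
A minor second spans 1 semitone, so G moves to pitch class 8. On the letter A that is Ab.

Ab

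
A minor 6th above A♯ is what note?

A sixth above A lands on the letter F.
A minor sixth spans 8 semitones, so A# moves to pitch class 6. On the letter F that is F#.

F#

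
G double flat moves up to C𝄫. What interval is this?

perfect fourth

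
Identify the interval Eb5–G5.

major third

The letter names run E→G, a span of 2 letter steps, so the interval is some kind of third.
Eb to G is 4 semitones. A major third is 4, so 4 makes it major.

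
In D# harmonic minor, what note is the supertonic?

E#

Degree 2 takes the letter 1 step above D, which is E.
In harmonic minor, degree 2 sits 2 semitones above the tonic. D# + 2 semitones is pitch class 5, spelled on E as E#.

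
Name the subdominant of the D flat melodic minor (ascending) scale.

Gb

Degree 4 takes the letter 3 steps above D, which is G.
In melodic minor (ascending), degree 4 sits 5 semitones above the tonic. Db + 5 semitones is pitch class 6, spelled on G as Gb.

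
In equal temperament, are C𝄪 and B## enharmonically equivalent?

C## is pitch class 2; B## is pitch class 1.
The pitch classes differ (2 vs. 1), so they are not enharmonic equivalents.

No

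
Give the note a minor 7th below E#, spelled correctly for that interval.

F##

E down a major seventh is F, so the target letter is F.
From E#, a minor seventh is 10 semitones down: F##.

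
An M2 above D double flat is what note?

Ebb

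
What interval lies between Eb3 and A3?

augmented fourth

Counting letters E–F–G–A gives a fourth.
Eb→A = 6 semitones, 1 wider than the perfect fourth (5), so augmented.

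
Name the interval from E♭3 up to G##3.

doubly augmented third

Counting letters E–F–G gives a third.
Eb→G## = 6 semitones, 2 wider than the major third (4), so doubly augmented.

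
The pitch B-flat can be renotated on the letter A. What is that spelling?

Bb is pitch class 10. The letter A alone is pitch class 9.
To reach pitch class 10 from A requires an offset of +1 semitone, i.e. sharp: A#.

A#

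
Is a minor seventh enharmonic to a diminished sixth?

A minor seventh spans 10 semitones; a diminished sixth spans 7.
The spans differ, so they are not enharmonic equivalents.

No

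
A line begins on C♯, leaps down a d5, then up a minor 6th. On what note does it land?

A diminished fifth down from C# is F## (letter F, 6 semitones down).
A minor sixth up from F## is D# (letter D, 8 semitones up).

D#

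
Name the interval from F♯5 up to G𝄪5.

Counting letters F–G gives a second.
F#→G## = 3 semitones, 1 wider than the major second (2), so augmented.

augmented second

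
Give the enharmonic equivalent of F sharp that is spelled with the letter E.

F# is pitch class 6. The letter E alone is pitch class 4.
To reach pitch class 6 from E requires an offset of +2 semitones, i.e. double sharp: E##.

E##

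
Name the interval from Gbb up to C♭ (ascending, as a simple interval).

Counting letters G–A–B–C gives a fourth.
Gbb→Cb = 6 semitones, 1 wider than the perfect fourth (5), so augmented.

augmented fourth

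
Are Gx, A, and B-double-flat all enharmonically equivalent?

Yes

G## = pitch class 9 and A = pitch class 9 and Bbb = pitch class 9 — the same pitch class, so they are enharmonic equivalents.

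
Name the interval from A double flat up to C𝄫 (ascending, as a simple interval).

minor third

The letter names run A→C, a span of 2 letter steps, so the interval is some kind of third.
Abb to Cbb is 3 semitones. A major third is 4, so 3 makes it minor.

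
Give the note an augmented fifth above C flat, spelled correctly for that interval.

G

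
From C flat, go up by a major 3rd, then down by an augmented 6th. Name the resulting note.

A major third up from Cb is Eb (letter E, 4 semitones up).
An augmented sixth down from Eb is Gbb (letter G, 10 semitones down).

Gbb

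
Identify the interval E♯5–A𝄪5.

Counting letters E–F–G–A gives a fourth.
E#→A## = 6 semitones, 1 wider than the perfect fourth (5), so augmented.

augmented fourth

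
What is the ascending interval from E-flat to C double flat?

diminished sixth

The letter names run E→C, a span of 5 letter steps, so the interval is some kind of sixth.
Eb to Cbb is 7 semitones. A major sixth is 9, so 7 makes it diminished.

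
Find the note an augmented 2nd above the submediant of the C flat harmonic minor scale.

The submediant of Cb harmonic minor is Abb.
An augmented second (3 semitones) above Abb lands on the letter B, giving Bb.

Bb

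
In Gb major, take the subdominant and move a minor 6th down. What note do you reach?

Eb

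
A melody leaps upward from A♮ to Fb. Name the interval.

diminished sixth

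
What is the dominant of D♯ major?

A#

The D# major scale runs D# E# F## G# A# B# C##.
Degree 5 is A#.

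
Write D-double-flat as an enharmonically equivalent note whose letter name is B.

Dbb is pitch class 0. The letter B alone is pitch class 11.
To reach pitch class 0 from B requires an offset of +1 semitone, i.e. sharp: B#.

B#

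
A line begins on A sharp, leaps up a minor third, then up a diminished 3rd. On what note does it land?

Eb

A minor third up from A# is C# (letter C, 3 semitones up).
A diminished third up from C# is Eb (letter E, 2 semitones up).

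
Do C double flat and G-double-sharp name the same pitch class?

No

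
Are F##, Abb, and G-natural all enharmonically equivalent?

Yes

F## = pitch class 7 and Abb = pitch class 7 and G = pitch class 7 — the same pitch class, so they are enharmonic equivalents.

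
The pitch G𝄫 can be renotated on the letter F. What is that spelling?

Gbb is pitch class 5. The letter F alone is pitch class 5.
Pitch class 5 on F needs no accidental: F.

F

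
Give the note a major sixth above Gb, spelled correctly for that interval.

Eb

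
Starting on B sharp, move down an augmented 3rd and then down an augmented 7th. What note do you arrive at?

An augmented third down from B# is G (letter G, 5 semitones down).
An augmented seventh down from G is Abb (letter A, 12 semitones down).

Abb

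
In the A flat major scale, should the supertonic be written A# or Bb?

Each scale degree takes a distinct letter name. Degree 2 of a scale on A must use the letter B.
Bb and A# are enharmonically the same pitch, but only Bb uses the letter B, so it is the correct spelling here.

Bb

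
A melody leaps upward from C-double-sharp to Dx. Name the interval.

major second

The letter names run C→D, a span of 1 letter step, so the interval is some kind of second.
C## to D## is 2 semitones. A major second is 2, so 2 makes it major.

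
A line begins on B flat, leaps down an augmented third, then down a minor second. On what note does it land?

Fb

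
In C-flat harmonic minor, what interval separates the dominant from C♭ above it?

perfect fourth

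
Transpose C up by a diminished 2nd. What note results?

Dbb

C up a major second is D, so the target letter is D.
From C, a diminished second is 0 semitones up: Dbb.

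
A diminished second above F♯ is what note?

Gb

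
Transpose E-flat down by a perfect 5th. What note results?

E down a perfect fifth is A, so the target letter is A.
From Eb, a perfect fifth is 7 semitones down: Ab.

Ab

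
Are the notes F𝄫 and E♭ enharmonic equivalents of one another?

Yes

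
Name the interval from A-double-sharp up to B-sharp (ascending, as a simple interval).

Counting letters A–B gives a second.
A##→B# = 1 semitone, 1 narrower than the major second (2), so minor.

minor second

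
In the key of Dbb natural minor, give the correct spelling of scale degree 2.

Ebb

Degree 2 takes the letter 1 step above D, which is E.
In natural minor, degree 2 sits 2 semitones above the tonic. Dbb + 2 semitones is pitch class 2, spelled on E as Ebb.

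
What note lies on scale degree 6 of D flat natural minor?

Bbb

Degree 6 takes the letter 5 steps above D, which is B.
In natural minor, degree 6 sits 8 semitones above the tonic. Db + 8 semitones is pitch class 9, spelled on B as Bbb.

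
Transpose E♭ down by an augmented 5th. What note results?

Abb

A fifth below E lands on the letter A.
An augmented fifth spans 8 semitones, so Eb moves to pitch class 7. On the letter A that is Abb.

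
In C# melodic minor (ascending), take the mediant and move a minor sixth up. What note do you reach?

C

The mediant of C# melodic minor (ascending) is E.
A minor sixth (8 semitones) above E lands on the letter C, giving C.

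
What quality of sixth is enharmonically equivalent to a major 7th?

A major seventh spans 11 semitones.
A sixth spanning 11 semitones is doubly augmented (the major sixth is 9).

doubly augmented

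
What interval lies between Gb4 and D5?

augmented fifth

The letter names run G→D, a span of 4 letter steps, so the interval is some kind of fifth.
Gb to D is 8 semitones. A perfect fifth is 7, so 8 makes it augmented.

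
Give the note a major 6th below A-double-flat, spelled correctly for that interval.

A down a major sixth is C, so the target letter is C.
From Abb, a major sixth is 9 semitones down: Cbb.

Cbb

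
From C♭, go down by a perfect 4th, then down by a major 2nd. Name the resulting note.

Fb

A perfect fourth down from Cb is Gb (letter G, 5 semitones down).
A major second down from Gb is Fb (letter F, 2 semitones down).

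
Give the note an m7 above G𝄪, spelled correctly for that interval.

F##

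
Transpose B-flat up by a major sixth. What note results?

G

A sixth above B lands on the letter G.
A major sixth spans 9 semitones, so Bb moves to pitch class 7. On the letter G that is G.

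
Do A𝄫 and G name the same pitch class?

Abb = pitch class 7 and G = pitch class 7 — the same pitch class, so they are enharmonic equivalents.

Yes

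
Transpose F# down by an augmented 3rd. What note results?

Db

A third below F lands on the letter D.
An augmented third spans 5 semitones, so F# moves to pitch class 1. On the letter D that is Db.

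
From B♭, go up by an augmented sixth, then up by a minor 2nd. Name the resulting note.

An augmented sixth up from Bb is G# (letter G, 10 semitones up).
A minor second up from G# is A (letter A, 1 semitone up).

A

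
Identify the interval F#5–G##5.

The letter names run F→G, a span of 1 letter step, so the interval is some kind of second.
F# to G## is 3 semitones. A major second is 2, so 3 makes it augmented.

augmented second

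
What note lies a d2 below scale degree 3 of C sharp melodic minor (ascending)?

D##

Scale degree 3 of C# melodic minor (ascending) is E.
A diminished second (0 semitones) below E lands on the letter D, giving D##.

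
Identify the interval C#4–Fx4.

Counting letters C–D–E–F gives a fourth.
C#→F## = 6 semitones, 1 wider than the perfect fourth (5), so augmented.

augmented fourth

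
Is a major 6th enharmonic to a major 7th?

A major sixth spans 9 semitones; a major seventh spans 11.
The spans differ, so they are not enharmonic equivalents.

No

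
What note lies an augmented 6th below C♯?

Eb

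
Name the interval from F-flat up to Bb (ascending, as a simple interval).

Counting letters F–G–A–B gives a fourth.
Fb→Bb = 6 semitones, 1 wider than the perfect fourth (5), so augmented.

augmented fourth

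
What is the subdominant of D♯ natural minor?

Degree 4 takes the letter 3 steps above D, which is G.
In natural minor, degree 4 sits 5 semitones above the tonic. D# + 5 semitones is pitch class 8, spelled on G as G#.

G#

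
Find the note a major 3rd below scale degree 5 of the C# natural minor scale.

Scale degree 5 of C# natural minor is G#.
A major third (4 semitones) below G# lands on the letter E, giving E.

E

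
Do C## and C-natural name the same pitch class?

No

Two spellings are enharmonically equivalent only if they share a pitch class.
Here C## → 2, C → 0; 0 ≠ 2, so they are not.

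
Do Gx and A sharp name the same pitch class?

Two spellings are enharmonically equivalent only if they share a pitch class.
Here G## → 9, A# → 10; 9 ≠ 10, so they are not.

No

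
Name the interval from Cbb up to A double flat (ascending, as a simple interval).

major sixth

Counting letters C–D–E–F–G–A gives a sixth.
Cbb→Abb = 9 semitones, exactly the major sixth.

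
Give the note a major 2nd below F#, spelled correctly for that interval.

E

A second below F lands on the letter E.
A major second spans 2 semitones, so F# moves to pitch class 4. On the letter E that is E.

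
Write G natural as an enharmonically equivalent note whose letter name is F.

F##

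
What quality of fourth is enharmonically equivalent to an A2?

doubly diminished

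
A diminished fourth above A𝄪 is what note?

A fourth above A lands on the letter D.
A diminished fourth spans 4 semitones, so A## moves to pitch class 3. On the letter D that is D#.

D#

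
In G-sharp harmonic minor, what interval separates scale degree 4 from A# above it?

Scale degree 4 of G# harmonic minor is C#.
C# up to A#: letters C→A make it a sixth; 9 semitones makes it major.

major sixth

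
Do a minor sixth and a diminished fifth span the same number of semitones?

No

A minor sixth spans 8 semitones; a diminished fifth spans 6.
The spans differ, so they are not enharmonic equivalents.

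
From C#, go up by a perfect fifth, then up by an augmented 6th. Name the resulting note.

A perfect fifth up from C# is G# (letter G, 7 semitones up).
An augmented sixth up from G# is E## (letter E, 10 semitones up).

E##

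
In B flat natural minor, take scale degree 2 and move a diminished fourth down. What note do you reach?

G#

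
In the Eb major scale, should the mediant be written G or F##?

G

Each scale degree takes a distinct letter name. Degree 3 of a scale on E must use the letter G.
G and F## are enharmonically the same pitch, but only G uses the letter G, so it is the correct spelling here.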